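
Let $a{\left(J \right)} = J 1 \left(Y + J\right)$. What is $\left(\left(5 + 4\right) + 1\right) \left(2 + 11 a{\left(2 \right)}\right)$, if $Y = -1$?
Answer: $240$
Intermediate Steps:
$a{\left(J \right)} = J \left(-1 + J\right)$ ($a{\left(J \right)} = J 1 \left(-1 + J\right) = J \left(-1 + J\right)$)
$\left(\left(5 + 4\right) + 1\right) \left(2 + 11 a{\left(2 \right)}\right) = \left(\left(5 + 4\right) + 1\right) \left(2 + 11 \cdot 2 \left(-1 + 2\right)\right) = \left(9 + 1\right) \left(2 + 11 \cdot 2 \cdot 1\right) = 10 \left(2 + 11 \cdot 2\right) = 10 \left(2 + 22\right) = 10 \cdot 24 = 240$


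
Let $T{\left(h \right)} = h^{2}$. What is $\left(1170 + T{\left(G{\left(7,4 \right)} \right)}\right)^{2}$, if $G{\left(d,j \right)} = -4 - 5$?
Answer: $1565001$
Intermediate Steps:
$G{\left(d,j \right)} = -9$ ($G{\left(d,j \right)} = -4 - 5 = -9$)
$\left(1170 + T{\left(G{\left(7,4 \right)} \right)}\right)^{2} = \left(1170 + \left(-9\right)^{2}\right)^{2} = \left(1170 + 81\right)^{2} = 1251^{2} = 1565001$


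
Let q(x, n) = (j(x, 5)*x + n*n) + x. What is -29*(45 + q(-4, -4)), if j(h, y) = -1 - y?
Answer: -2349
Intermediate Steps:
q(x, n) = n² - 5*x (q(x, n) = ((-1 - 1*5)*x + n*n) + x = ((-1 - 5)*x + n²) + x = (-6*x + n²) + x = (n² - 6*x) + x = n² - 5*x)
-29*(45 + q(-4, -4)) = -29*(45 + ((-4)² - 5*(-4))) = -29*(45 + (16 + 20)) = -29*(45 + 36) = -29*81 = -2349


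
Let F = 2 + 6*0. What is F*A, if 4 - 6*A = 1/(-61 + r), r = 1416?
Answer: 5419/4065 ≈ 1.3331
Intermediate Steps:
A = 5419/8130 (A = 2/3 - 1/(6*(-61 + 1416)) = 2/3 - 1/6/1355 = 2/3 - 1/6*1/1355 = 2/3 - 1/8130 = 5419/8130 ≈ 0.66654)
F = 2 (F = 2 + 0 = 2)
F*A = 2*(5419/8130) = 5419/4065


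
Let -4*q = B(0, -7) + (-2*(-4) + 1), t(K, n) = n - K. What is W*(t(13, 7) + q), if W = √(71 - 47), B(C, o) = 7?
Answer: -20*√6 ≈ -48.990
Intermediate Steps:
q = -4 (q = -(7 + (-2*(-4) + 1))/4 = -(7 + (8 + 1))/4 = -(7 + 9)/4 = -¼*16 = -4)
W = 2*√6 (W = √24 = 2*√6 ≈ 4.8990)
W*(t(13, 7) + q) = (2*√6)*((7 - 1*13) - 4) = (2*√6)*((7 - 13) - 4) = (2*√6)*(-6 - 4) = (2*√6)*(-10) = -20*√6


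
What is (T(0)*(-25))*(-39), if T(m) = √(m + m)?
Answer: 0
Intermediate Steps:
T(m) = √2*√m (T(m) = √(2*m) = √2*√m)
(T(0)*(-25))*(-39) = ((√2*√0)*(-25))*(-39) = ((√2*0)*(-25))*(-39) = (0*(-25))*(-39) = 0*(-39) = 0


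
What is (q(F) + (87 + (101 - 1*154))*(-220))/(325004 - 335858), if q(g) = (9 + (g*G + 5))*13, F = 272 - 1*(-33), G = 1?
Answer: 1111/3618 ≈ 0.30708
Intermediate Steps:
F = 305 (F = 272 + 33 = 305)
q(g) = 182 + 13*g (q(g) = (9 + (g*1 + 5))*13 = (9 + (g + 5))*13 = (9 + (5 + g))*13 = (14 + g)*13 = 182 + 13*g)
(q(F) + (87 + (101 - 1*154))*(-220))/(325004 - 335858) = ((182 + 13*305) + (87 + (101 - 1*154))*(-220))/(325004 - 335858) = ((182 + 3965) + (87 + (101 - 154))*(-220))/(-10854) = (4147 + (87 - 53)*(-220))*(-1/10854) = (4147 + 34*(-220))*(-1/10854) = (4147 - 7480)*(-1/10854) = -3333*(-1/10854) = 1111/3618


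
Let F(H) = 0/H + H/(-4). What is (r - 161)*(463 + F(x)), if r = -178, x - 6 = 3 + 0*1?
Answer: -624777/4 ≈ -1.5619e+5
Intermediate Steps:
x = 9 (x = 6 + (3 + 0*1) = 6 + (3 + 0) = 6 + 3 = 9)
F(H) = -H/4 (F(H) = 0 + H*(-1/4) = 0 - H/4 = -H/4)
(r - 161)*(463 + F(x)) = (-178 - 161)*(463 - 1/4*9) = -339*(463 - 9/4) = -339*1843/4 = -624777/4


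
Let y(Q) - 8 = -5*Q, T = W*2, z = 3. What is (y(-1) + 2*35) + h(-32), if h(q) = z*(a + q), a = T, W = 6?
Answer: 23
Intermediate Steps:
T = 12 (T = 6*2 = 12)
a = 12
y(Q) = 8 - 5*Q
h(q) = 36 + 3*q (h(q) = 3*(12 + q) = 36 + 3*q)
(y(-1) + 2*35) + h(-32) = ((8 - 5*(-1)) + 2*35) + (36 + 3*(-32)) = ((8 + 5) + 70) + (36 - 96) = (13 + 70) - 60 = 83 - 60 = 23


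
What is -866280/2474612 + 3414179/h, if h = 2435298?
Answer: 1584779593027/1506604413594 ≈ 1.0519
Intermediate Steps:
-866280/2474612 + 3414179/h = -866280/2474612 + 3414179/2435298 = -866280*1/2474612 + 3414179*(1/2435298) = -216570/618653 + 3414179/2435298 = 1584779593027/1506604413594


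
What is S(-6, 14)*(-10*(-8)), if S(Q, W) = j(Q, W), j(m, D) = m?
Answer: -480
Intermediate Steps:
S(Q, W) = Q
S(-6, 14)*(-10*(-8)) = -(-60)*(-8) = -6*80 = -480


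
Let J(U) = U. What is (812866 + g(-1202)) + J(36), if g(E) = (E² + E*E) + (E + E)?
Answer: 3700106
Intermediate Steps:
g(E) = 2*E + 2*E² (g(E) = (E² + E²) + 2*E = 2*E² + 2*E = 2*E + 2*E²)
(812866 + g(-1202)) + J(36) = (812866 + 2*(-1202)*(1 - 1202)) + 36 = (812866 + 2*(-1202)*(-1201)) + 36 = (812866 + 2887204) + 36 = 3700070 + 36 = 3700106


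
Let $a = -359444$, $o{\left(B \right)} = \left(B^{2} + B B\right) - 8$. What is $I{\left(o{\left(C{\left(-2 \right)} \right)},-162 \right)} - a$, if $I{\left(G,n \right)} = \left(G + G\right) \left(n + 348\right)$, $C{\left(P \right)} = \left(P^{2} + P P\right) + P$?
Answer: $383252$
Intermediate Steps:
$C{\left(P \right)} = P + 2 P^{2}$ ($C{\left(P \right)} = \left(P^{2} + P^{2}\right) + P = 2 P^{2} + P = P + 2 P^{2}$)
$o{\left(B \right)} = -8 + 2 B^{2}$ ($o{\left(B \right)} = \left(B^{2} + B^{2}\right) - 8 = 2 B^{2} - 8 = -8 + 2 B^{2}$)
$I{\left(G,n \right)} = 2 G \left(348 + n\right)$
$I{\left(o{\left(C{\left(-2 \right)} \right)},-162 \right)} - a = 2 \left(-8 + 2 \left(- 2 \left(1 + 2 \left(-2\right)\right)\right)^{2}\right) \left(348 - 162\right) - -359444 = 2 \left(-8 + 2 \left(- 2 \left(1 - 4\right)\right)^{2}\right) 186 + 359444 = 2 \left(-8 + 2 \left(\left(-2\right) \left(-3\right)\right)^{2}\right) 186 + 359444 = 2 \left(-8 + 2 \cdot 6^{2}\right) 186 + 359444 = 2 \left(-8 + 2 \cdot 36\right) 186 + 359444 = 2 \left(-8 + 72\right) 186 + 359444 = 2 \cdot 64 \cdot 186 + 359444 = 23808 + 359444 = 383252$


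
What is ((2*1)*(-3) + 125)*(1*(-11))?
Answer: -1309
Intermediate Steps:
((2*1)*(-3) + 125)*(1*(-11)) = (2*(-3) + 125)*(-11) = (-6 + 125)*(-11) = 119*(-11) = -1309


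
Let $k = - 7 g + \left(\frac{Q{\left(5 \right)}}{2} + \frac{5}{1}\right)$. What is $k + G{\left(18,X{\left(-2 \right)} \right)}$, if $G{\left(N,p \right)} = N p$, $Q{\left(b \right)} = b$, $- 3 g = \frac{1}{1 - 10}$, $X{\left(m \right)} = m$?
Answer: $- \frac{1553}{54} \approx -28.759$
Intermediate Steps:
$g = \frac{1}{27}$ ($g = - \frac{1}{3 \left(1 - 10\right)} = - \frac{1}{3 \left(-9\right)} = \left(- \frac{1}{3}\right) \left(- \frac{1}{9}\right) = \frac{1}{27} \approx 0.037037$)
$k = \frac{391}{54}$ ($k = \left(-7\right) \frac{1}{27} + \left(\frac{5}{2} + \frac{5}{1}\right) = - \frac{7}{27} + \left(5 \cdot \frac{1}{2} + 5 \cdot 1\right) = - \frac{7}{27} + \left(\frac{5}{2} + 5\right) = - \frac{7}{27} + \frac{15}{2} = \frac{391}{54} \approx 7.2407$)
$k + G{\left(18,X{\left(-2 \right)} \right)} = \frac{391}{54} + 18 \left(-2\right) = \frac{391}{54} - 36 = - \frac{1553}{54}$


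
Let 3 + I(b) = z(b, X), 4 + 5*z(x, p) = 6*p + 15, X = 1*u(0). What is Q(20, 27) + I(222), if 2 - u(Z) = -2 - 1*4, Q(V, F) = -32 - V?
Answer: -216/5 ≈ -43.200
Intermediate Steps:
u(Z) = 8 (u(Z) = 2 - (-2 - 1*4) = 2 - (-2 - 4) = 2 - 1*(-6) = 2 + 6 = 8)
X = 8 (X = 1*8 = 8)
z(x, p) = 11/5 + 6*p/5 (z(x, p) = -4/5 + (6*p + 15)/5 = -4/5 + (15 + 6*p)/5 = -4/5 + (3 + 6*p/5) = 11/5 + 6*p/5)
I(b) = 44/5 (I(b) = -3 + (11/5 + (6/5)*8) = -3 + (11/5 + 48/5) = -3 + 59/5 = 44/5)
Q(20, 27) + I(222) = (-32 - 1*20) + 44/5 = (-32 - 20) + 44/5 = -52 + 44/5 = -216/5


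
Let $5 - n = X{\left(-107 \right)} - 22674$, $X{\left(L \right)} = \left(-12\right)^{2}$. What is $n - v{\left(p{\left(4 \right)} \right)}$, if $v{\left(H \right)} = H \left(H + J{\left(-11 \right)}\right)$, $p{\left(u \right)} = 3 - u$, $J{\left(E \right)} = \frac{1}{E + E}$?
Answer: $\frac{495747}{22} \approx 22534.0$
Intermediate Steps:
$X{\left(L \right)} = 144$
$J{\left(E \right)} = \frac{1}{2 E}$
$v{\left(H \right)} = H \left(- \frac{1}{22} + H\right)$ ($v{\left(H \right)} = H \left(H + \frac{1}{2 \left(-11\right)}\right) = H \left(H + \frac{1}{2} \left(- \frac{1}{11}\right)\right) = H \left(H - \frac{1}{22}\right) = H \left(- \frac{1}{22} + H\right)$)
$n = 22535$ ($n = 5 - \left(144 - 22674\right) = 5 - -22530 = 5 + 22530 = 22535$)
$n - v{\left(p{\left(4 \right)} \right)} = 22535 - \left(3 - 4\right) \left(- \frac{1}{22} + \left(3 - 4\right)\right) = 22535 - - (- \frac{1}{22} - 1) = 22535 - \left(-1\right) \left(- \frac{23}{22}\right) = 22535 - \frac{23}{22} = \frac{495747}{22}$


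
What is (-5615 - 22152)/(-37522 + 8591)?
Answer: 27767/28931 ≈ 0.95977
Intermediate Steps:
(-5615 - 22152)/(-37522 + 8591) = -27767/(-28931) = -27767*(-1/28931) = 27767/28931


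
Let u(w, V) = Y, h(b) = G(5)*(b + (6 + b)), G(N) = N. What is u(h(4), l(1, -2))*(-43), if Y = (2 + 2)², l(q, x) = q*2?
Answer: -688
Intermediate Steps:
l(q, x) = 2*q
Y = 16 (Y = 4² = 16)
h(b) = 30 + 10*b (h(b) = 5*(b + (6 + b)) = 5*(6 + 2*b) = 30 + 10*b)
u(w, V) = 16
u(h(4), l(1, -2))*(-43) = 16*(-43) = -688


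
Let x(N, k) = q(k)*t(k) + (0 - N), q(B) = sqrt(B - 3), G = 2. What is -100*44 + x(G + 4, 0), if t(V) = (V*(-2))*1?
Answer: -4406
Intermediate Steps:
t(V) = -2*V (t(V) = -2*V*1 = -2*V)
q(B) = sqrt(-3 + B)
x(N, k) = -N - 2*k*sqrt(-3 + k) (x(N, k) = sqrt(-3 + k)*(-2*k) + (0 - N) = -2*k*sqrt(-3 + k) - N = -N - 2*k*sqrt(-3 + k))
-100*44 + x(G + 4, 0) = -100*44 + (-(2 + 4) - 2*0*sqrt(-3 + 0)) = -4400 + (-1*6 - 2*0*sqrt(-3)) = -4400 + (-6 - 2*0*I*sqrt(3)) = -4400 + (-6 + 0) = -4400 - 6 = -4406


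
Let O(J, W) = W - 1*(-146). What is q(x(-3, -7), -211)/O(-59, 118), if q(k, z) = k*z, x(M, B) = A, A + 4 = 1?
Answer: 211/88 ≈ 2.3977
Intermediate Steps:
A = -3 (A = -4 + 1 = -3)
x(M, B) = -3
O(J, W) = 146 + W (O(J, W) = W + 146 = 146 + W)
q(x(-3, -7), -211)/O(-59, 118) = (-3*(-211))/(146 + 118) = 633/264 = 633*(1/264) = 211/88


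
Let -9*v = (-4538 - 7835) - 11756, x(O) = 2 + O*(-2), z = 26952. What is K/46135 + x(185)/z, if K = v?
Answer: 6910079/155428815 ≈ 0.044458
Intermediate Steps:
x(O) = 2 - 2*O
v = 2681 (v = -((-4538 - 7835) - 11756)/9 = -(-12373 - 11756)/9 = -⅑*(-24129) = 2681)
K = 2681
K/46135 + x(185)/z = 2681/46135 + (2 - 2*185)/26952 = 2681*(1/46135) + (2 - 370)*(1/26952) = 2681/46135 - 368*1/26952 = 2681/46135 - 46/3369 = 6910079/155428815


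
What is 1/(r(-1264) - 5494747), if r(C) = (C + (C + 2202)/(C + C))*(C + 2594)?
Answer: -632/4535459829 ≈ -1.3935e-7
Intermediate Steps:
r(C) = (2594 + C)*(C + (2202 + C)/(2*C)) (r(C) = (C + (2202 + C)/((2*C)))*(2594 + C) = (C + (2202 + C)*(1/(2*C)))*(2594 + C) = (C + (2202 + C)/(2*C))*(2594 + C) = (2594 + C)*(C + (2202 + C)/(2*C)))
1/(r(-1264) - 5494747) = 1/((2398 + (-1264)² + 2855994/(-1264) + (5189/2)*(-1264)) - 5494747) = 1/((2398 + 1597696 + 2855994*(-1/1264) - 3279448) - 5494747) = 1/((2398 + 1597696 - 1427997/632 - 3279448) - 5494747) = 1/(-1062779725/632 - 5494747) = 1/(-4535459829/632) = -632/4535459829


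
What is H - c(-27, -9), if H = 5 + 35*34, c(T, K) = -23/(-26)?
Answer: 31047/26 ≈ 1194.1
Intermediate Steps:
c(T, K) = 23/26 (c(T, K) = -23*(-1/26) = 23/26)
H = 1195 (H = 5 + 1190 = 1195)
H - c(-27, -9) = 1195 - 1*23/26 = 1195 - 23/26 = 31047/26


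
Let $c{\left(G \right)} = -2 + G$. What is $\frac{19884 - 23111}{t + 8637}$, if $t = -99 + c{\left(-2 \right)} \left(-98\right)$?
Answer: $- \frac{3227}{8930} \approx -0.36137$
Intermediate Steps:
$t = 293$ ($t = -99 + \left(-2 - 2\right) \left(-98\right) = -99 - -392 = -99 + 392 = 293$)
$\frac{19884 - 23111}{t + 8637} = \frac{19884 - 23111}{293 + 8637} = - \frac{3227}{8930}$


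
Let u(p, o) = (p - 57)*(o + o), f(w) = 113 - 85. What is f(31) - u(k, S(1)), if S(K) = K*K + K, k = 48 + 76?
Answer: -240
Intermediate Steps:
k = 124
f(w) = 28
S(K) = K + K**2 (S(K) = K**2 + K = K + K**2)
u(p, o) = 2*o*(-57 + p) (u(p, o) = (-57 + p)*(2*o) = 2*o*(-57 + p))
f(31) - u(k, S(1)) = 28 - 2*1*(1 + 1)*(-57 + 124) = 28 - 2*1*2*67 = 28 - 2*2*67 = 28 - 1*268 = 28 - 268 = -240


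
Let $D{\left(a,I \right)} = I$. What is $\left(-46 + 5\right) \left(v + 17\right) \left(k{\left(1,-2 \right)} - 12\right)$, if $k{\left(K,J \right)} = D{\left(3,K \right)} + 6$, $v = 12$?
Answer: $5945$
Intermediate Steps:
$k{\left(K,J \right)} = 6 + K$ ($k{\left(K,J \right)} = K + 6 = 6 + K$)
$\left(-46 + 5\right) \left(v + 17\right) \left(k{\left(1,-2 \right)} - 12\right) = \left(-46 + 5\right) \left(12 + 17\right) \left(\left(6 + 1\right) - 12\right) = - 41 \cdot 29 \left(7 - 12\right) = - 41 \cdot 29 \left(-5\right) = \left(-41\right) \left(-145\right) = 5945$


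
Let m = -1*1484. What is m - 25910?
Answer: -27394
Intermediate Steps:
m = -1484
m - 25910 = -1484 - 25910 = -27394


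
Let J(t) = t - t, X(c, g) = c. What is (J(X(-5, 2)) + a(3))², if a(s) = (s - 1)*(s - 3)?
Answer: 0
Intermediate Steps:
J(t) = 0
a(s) = (-1 + s)*(-3 + s)
(J(X(-5, 2)) + a(3))² = (0 + (3 + 3² - 4*3))² = (0 + (3 + 9 - 12))² = (0 + 0)² = 0² = 0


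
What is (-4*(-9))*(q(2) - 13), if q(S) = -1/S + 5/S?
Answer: -396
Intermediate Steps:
q(S) = 4/S
(-4*(-9))*(q(2) - 13) = (-4*(-9))*(4/2 - 13) = 36*(4*(½) - 13) = 36*(2 - 13) = 36*(-11) = -396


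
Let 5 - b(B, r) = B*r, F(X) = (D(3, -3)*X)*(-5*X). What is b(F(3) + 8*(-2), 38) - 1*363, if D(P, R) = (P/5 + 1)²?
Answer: 23138/5 ≈ 4627.6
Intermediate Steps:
D(P, R) = (1 + P/5)² (D(P, R) = (P*(⅕) + 1)² = (P/5 + 1)² = (1 + P/5)²)
F(X) = -64*X²/5 (F(X) = (((5 + 3)²/25)*X)*(-5*X) = (((1/25)*8²)*X)*(-5*X) = (((1/25)*64)*X)*(-5*X) = (64*X/25)*(-5*X) = -64*X²/5)
b(B, r) = 5 - B*r
b(F(3) + 8*(-2), 38) - 1*363 = (5 - 1*(-64/5*3² + 8*(-2))*38) - 1*363 = (5 - 1*(-64/5*9 - 16)*38) - 363 = (5 - 1*(-576/5 - 16)*38) - 363 = (5 - 1*(-656/5)*38) - 363 = (5 + 24928/5) - 363 = 24953/5 - 363 = 23138/5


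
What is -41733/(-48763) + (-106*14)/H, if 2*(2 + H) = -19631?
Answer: 12521507/12434565 ≈ 1.0070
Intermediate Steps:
H = -19635/2 (H = -2 + (½)*(-19631) = -2 - 19631/2 = -19635/2 ≈ -9817.5)
-41733/(-48763) + (-106*14)/H = -41733/(-48763) + (-106*14)/(-19635/2) = -41733*(-1/48763) - 1484*(-2/19635) = 41733/48763 + 424/2805 = 12521507/12434565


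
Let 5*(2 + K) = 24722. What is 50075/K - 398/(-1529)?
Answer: 392658751/37784648 ≈ 10.392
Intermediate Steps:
K = 24712/5 (K = -2 + (⅕)*24722 = -2 + 24722/5 = 24712/5 ≈ 4942.4)
50075/K - 398/(-1529) = 50075/(24712/5) - 398/(-1529) = 50075*(5/24712) - 398*(-1/1529) = 250375/24712 + 398/1529 = 392658751/37784648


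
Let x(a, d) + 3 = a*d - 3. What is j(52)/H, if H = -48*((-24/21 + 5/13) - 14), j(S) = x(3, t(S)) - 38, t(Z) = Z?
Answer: 637/4029 ≈ 0.15810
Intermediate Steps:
x(a, d) = -6 + a*d (x(a, d) = -3 + (a*d - 3) = -3 + (-3 + a*d) = -6 + a*d)
j(S) = -44 + 3*S (j(S) = (-6 + 3*S) - 38 = -44 + 3*S)
H = 64464/91 (H = -48*((-24*1/21 + 5*(1/13)) - 14) = -48*((-8/7 + 5/13) - 14) = -48*(-69/91 - 14) = -48*(-1343/91) = 64464/91 ≈ 708.40)
j(52)/H = (-44 + 3*52)/(64464/91) = (-44 + 156)*(91/64464) = 112*(91/64464) = 637/4029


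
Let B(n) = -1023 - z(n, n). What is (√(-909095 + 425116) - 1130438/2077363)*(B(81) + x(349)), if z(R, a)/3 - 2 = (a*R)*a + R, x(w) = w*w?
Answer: 1666032741772/2077363 - 1473794*I*√483979 ≈ 8.0199e+5 - 1.0253e+9*I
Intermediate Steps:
x(w) = w²
z(R, a) = 6 + 3*R + 3*R*a² (z(R, a) = 6 + 3*((a*R)*a + R) = 6 + 3*((R*a)*a + R) = 6 + 3*(R*a² + R) = 6 + 3*(R + R*a²) = 6 + (3*R + 3*R*a²) = 6 + 3*R + 3*R*a²)
B(n) = -1029 - 3*n - 3*n³ (B(n) = -1023 - (6 + 3*n + 3*n*n²) = -1023 - (6 + 3*n + 3*n³) = -1023 + (-6 - 3*n - 3*n³) = -1029 - 3*n - 3*n³)
(√(-909095 + 425116) - 1130438/2077363)*(B(81) + x(349)) = (√(-909095 + 425116) - 1130438/2077363)*((-1029 - 3*81 - 3*81³) + 349²) = (√(-483979) - 1130438*1/2077363)*((-1029 - 243 - 3*531441) + 121801) = (I*√483979 - 1130438/2077363)*((-1029 - 243 - 1594323) + 121801) = (-1130438/2077363 + I*√483979)*(-1595595 + 121801) = (-1130438/2077363 + I*√483979)*(-1473794) = 1666032741772/2077363 - 1473794*I*√483979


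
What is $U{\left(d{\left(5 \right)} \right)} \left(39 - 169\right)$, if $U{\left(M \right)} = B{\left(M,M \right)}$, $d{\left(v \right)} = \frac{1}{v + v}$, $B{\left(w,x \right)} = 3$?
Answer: $-390$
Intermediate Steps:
$d{\left(v \right)} = \frac{1}{2 v}$
$U{\left(M \right)} = 3$
$U{\left(d{\left(5 \right)} \right)} \left(39 - 169\right) = 3 \left(39 - 169\right) = 3 \left(-130\right) = -390$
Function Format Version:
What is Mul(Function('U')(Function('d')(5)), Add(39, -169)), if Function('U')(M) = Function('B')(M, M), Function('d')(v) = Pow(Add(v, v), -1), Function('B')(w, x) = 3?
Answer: -390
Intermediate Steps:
Function('d')(v) = Mul(Rational(1, 2), Pow(v, -1)) (Function('d')(v) = Pow(Mul(2, v), -1) = Mul(Rational(1, 2), Pow(v, -1)))
Function('U')(M) = 3
Mul(Function('U')(Function('d')(5)), Add(39, -169)) = Mul(3, Add(39, -169)) = Mul(3, -130) = -390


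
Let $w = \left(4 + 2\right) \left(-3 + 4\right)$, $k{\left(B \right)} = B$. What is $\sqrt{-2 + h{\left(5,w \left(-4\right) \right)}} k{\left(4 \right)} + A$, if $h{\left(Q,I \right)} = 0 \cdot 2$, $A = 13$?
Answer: $13 + 4 i \sqrt{2} \approx 13.0 + 5.6569 i$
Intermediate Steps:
$w = 6$ ($w = 6 \cdot 1 = 6$)
$h{\left(Q,I \right)} = 0$
$\sqrt{-2 + h{\left(5,w \left(-4\right) \right)}} k{\left(4 \right)} + A = \sqrt{-2 + 0} \cdot 4 + 13 = \sqrt{-2} \cdot 4 + 13 = i \sqrt{2} \cdot 4 + 13 = 4 i \sqrt{2} + 13 = 13 + 4 i \sqrt{2}$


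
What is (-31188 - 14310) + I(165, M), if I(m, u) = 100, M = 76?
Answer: -45398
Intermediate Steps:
(-31188 - 14310) + I(165, M) = (-31188 - 14310) + 100 = -45498 + 100 = -45398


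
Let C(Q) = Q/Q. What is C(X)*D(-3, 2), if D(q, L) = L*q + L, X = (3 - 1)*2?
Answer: -4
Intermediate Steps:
X = 4 (X = 2*2 = 4)
D(q, L) = L + L*q
C(Q) = 1
C(X)*D(-3, 2) = 1*(2*(1 - 3)) = 1*(2*(-2)) = 1*(-4) = -4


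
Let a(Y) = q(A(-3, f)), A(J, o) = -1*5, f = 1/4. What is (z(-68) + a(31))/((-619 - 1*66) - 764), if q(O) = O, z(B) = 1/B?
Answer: 341/98532 ≈ 0.0034608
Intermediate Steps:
f = 1/4 ≈ 0.25000
A(J, o) = -5
a(Y) = -5
(z(-68) + a(31))/((-619 - 1*66) - 764) = (1/(-68) - 5)/((-619 - 1*66) - 764) = (-1/68 - 5)/((-619 - 66) - 764) = -341/(68*(-685 - 764)) = -341/68/(-1449) = -341/68*(-1/1449) = 341/98532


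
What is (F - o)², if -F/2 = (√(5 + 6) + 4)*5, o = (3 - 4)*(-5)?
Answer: 3125 + 900*√11 ≈ 6110.0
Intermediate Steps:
o = 5 (o = -1*(-5) = 5)
F = -40 - 10*√11 (F = -2*(√(5 + 6) + 4)*5 = -2*(√11 + 4)*5 = -2*(4 + √11)*5 = -2*(20 + 5*√11) = -40 - 10*√11 ≈ -73.166)
(F - o)² = ((-40 - 10*√11) - 1*5)² = ((-40 - 10*√11) - 5)² = (-45 - 10*√11)²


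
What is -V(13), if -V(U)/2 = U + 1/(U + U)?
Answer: 339/13 ≈ 26.077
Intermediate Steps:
V(U) = -1/U - 2*U (V(U) = -2*(U + 1/(U + U)) = -2*(U + 1/(2*U)) = -1/U - 2*U)
-V(13) = -(-1/13 - 2*13) = -(-1*1/13 - 26) = -(-1/13 - 26) = -1*(-339/13) = 339/13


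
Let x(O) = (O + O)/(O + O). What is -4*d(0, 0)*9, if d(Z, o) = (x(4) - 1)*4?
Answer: 0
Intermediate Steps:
x(O) = 1 (x(O) = (2*O)/((2*O)) = (2*O)*(1/(2*O)) = 1)
d(Z, o) = 0 (d(Z, o) = (1 - 1)*4 = 0*4 = 0)
-4*d(0, 0)*9 = -4*0*9 = 0*9 = 0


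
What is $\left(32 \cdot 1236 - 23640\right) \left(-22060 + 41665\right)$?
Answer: $311954760$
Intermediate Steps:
$\left(32 \cdot 1236 - 23640\right) \left(-22060 + 41665\right) = \left(39552 - 23640\right) 19605 = 15912 \cdot 19605 = 311954760$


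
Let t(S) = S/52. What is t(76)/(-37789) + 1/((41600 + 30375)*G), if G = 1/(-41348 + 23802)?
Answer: -8620962847/35358222575 ≈ -0.24382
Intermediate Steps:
t(S) = S/52 (t(S) = S*(1/52) = S/52)
G = -1/17546 (G = 1/(-17546) = -1/17546 ≈ -5.6993e-5)
t(76)/(-37789) + 1/((41600 + 30375)*G) = ((1/52)*76)/(-37789) + 1/((41600 + 30375)*(-1/17546)) = (19/13)*(-1/37789) - 17546/71975 = -19/491257 + (1/71975)*(-17546) = -19/491257 - 17546/71975 = -8620962847/35358222575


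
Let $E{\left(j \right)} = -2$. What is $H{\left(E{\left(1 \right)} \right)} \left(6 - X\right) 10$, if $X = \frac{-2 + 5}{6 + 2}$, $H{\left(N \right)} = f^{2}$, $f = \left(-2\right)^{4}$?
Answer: $14400$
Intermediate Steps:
$f = 16$
$H{\left(N \right)} = 256$ ($H{\left(N \right)} = 16^{2} = 256$)
$X = \frac{3}{8} \approx 0.375$
$H{\left(E{\left(1 \right)} \right)} \left(6 - X\right) 10 = 256 \left(6 - \frac{3}{8}\right) 10 = 256 \cdot \frac{45}{8} \cdot 10 = 1440 \cdot 10 = 14400$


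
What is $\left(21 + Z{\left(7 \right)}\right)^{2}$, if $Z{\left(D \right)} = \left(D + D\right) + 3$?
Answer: $1444$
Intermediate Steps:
$Z{\left(D \right)} = 3 + 2 D$ ($Z{\left(D \right)} = 2 D + 3 = 3 + 2 D$)
$\left(21 + Z{\left(7 \right)}\right)^{2} = \left(21 + \left(3 + 2 \cdot 7\right)\right)^{2} = \left(21 + \left(3 + 14\right)\right)^{2} = \left(21 + 17\right)^{2} = 38^{2} = 1444$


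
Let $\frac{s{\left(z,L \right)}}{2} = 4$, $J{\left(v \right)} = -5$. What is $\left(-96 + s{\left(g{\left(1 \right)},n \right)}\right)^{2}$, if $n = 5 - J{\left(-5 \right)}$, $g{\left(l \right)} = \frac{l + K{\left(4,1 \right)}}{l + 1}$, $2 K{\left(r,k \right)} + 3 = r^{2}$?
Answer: $7744$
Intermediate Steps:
$K{\left(r,k \right)} = - \frac{3}{2} + \frac{r^{2}}{2}$
$g{\left(l \right)} = \frac{\frac{13}{2} + l}{1 + l}$ ($g{\left(l \right)} = \frac{l - \left(\frac{3}{2} - \frac{4^{2}}{2}\right)}{l + 1} = \frac{l + \left(- \frac{3}{2} + \frac{1}{2} \cdot 16\right)}{1 + l} = \frac{l + \left(- \frac{3}{2} + 8\right)}{1 + l} = \frac{l + \frac{13}{2}}{1 + l} = \frac{\frac{13}{2} + l}{1 + l}$)
$n = 10$ ($n = 5 - -5 = 5 + 5 = 10$)
$s{\left(z,L \right)} = 8$ ($s{\left(z,L \right)} = 2 \cdot 4 = 8$)
$\left(-96 + s{\left(g{\left(1 \right)},n \right)}\right)^{2} = \left(-96 + 8\right)^{2} = \left(-88\right)^{2} = 7744$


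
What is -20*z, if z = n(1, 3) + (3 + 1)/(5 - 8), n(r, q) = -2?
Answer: 200/3 ≈ 66.667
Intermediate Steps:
z = -10/3 (z = -2 + (3 + 1)/(5 - 8) = -2 + 4/(-3) = -2 + 4*(-⅓) = -2 - 4/3 = -10/3 ≈ -3.3333)
-20*z = -20*(-10/3) = 200/3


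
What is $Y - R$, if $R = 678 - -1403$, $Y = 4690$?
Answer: $2609$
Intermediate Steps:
$R = 2081$ ($R = 678 + 1403 = 2081$)
$Y - R = 4690 - 2081 = 2609$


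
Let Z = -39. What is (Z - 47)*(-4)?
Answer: 344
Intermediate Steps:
(Z - 47)*(-4) = (-39 - 47)*(-4) = -86*(-4) = 344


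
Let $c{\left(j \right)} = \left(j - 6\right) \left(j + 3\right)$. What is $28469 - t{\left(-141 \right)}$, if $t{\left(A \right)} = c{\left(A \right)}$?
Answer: $8183$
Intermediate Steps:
$c{\left(j \right)} = \left(-6 + j\right) \left(3 + j\right)$
$t{\left(A \right)} = -18 + A^{2} - 3 A$
$28469 - t{\left(-141 \right)} = 28469 - \left(-18 + \left(-141\right)^{2} - -423\right) = 28469 - \left(-18 + 19881 + 423\right) = 28469 - 20286 = 8183$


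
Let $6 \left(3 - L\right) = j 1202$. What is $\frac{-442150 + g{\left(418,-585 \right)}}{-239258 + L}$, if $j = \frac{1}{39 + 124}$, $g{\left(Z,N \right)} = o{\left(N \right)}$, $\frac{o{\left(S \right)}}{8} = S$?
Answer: $\frac{109249935}{58498148} \approx 1.8676$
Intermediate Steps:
$o{\left(S \right)} = 8 S$
$g{\left(Z,N \right)} = 8 N$
$j = \frac{1}{163} \approx 0.006135$
$L = \frac{866}{489}$ ($L = 3 - \frac{\frac{1}{163} \cdot 1202}{6} = 3 - \frac{601}{489} = \frac{866}{489} \approx 1.771$)
$\frac{-442150 + g{\left(418,-585 \right)}}{-239258 + L} = \frac{-442150 + 8 \left(-585\right)}{-239258 + \frac{866}{489}} = \frac{-442150 - 4680}{- \frac{116996296}{489}} = \left(-446830\right) \left(- \frac{489}{116996296}\right) = \frac{109249935}{58498148}$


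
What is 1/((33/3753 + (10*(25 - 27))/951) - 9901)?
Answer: -396567/3926414720 ≈ -0.00010100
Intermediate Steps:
1/((33/3753 + (10*(25 - 27))/951) - 9901) = 1/((33*(1/3753) + (10*(-2))*(1/951)) - 9901) = 1/((11/1251 - 20*1/951) - 9901) = 1/((11/1251 - 20/951) - 9901) = 1/(-4853/396567 - 9901) = 1/(-3926414720/396567) = -396567/3926414720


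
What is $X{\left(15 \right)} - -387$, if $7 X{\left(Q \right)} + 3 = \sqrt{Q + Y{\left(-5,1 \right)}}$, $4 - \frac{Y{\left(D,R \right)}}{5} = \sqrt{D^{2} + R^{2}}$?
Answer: $\frac{2706}{7} + \frac{\sqrt{35 - 5 \sqrt{26}}}{7} \approx 387.01$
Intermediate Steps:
$Y{\left(D,R \right)} = 20 - 5 \sqrt{D^{2} + R^{2}}$
$X{\left(Q \right)} = - \frac{3}{7} + \frac{\sqrt{20 + Q - 5 \sqrt{26}}}{7}$ ($X{\left(Q \right)} = - \frac{3}{7} + \frac{\sqrt{Q + \left(20 - 5 \sqrt{\left(-5\right)^{2} + 1^{2}}\right)}}{7} = - \frac{3}{7} + \frac{\sqrt{Q + \left(20 - 5 \sqrt{25 + 1}\right)}}{7} = - \frac{3}{7} + \frac{\sqrt{Q + \left(20 - 5 \sqrt{26}\right)}}{7} = - \frac{3}{7} + \frac{\sqrt{20 + Q - 5 \sqrt{26}}}{7}$)
$X{\left(15 \right)} - -387 = \left(- \frac{3}{7} + \frac{\sqrt{20 + 15 - 5 \sqrt{26}}}{7}\right) - -387 = \left(- \frac{3}{7} + \frac{\sqrt{35 - 5 \sqrt{26}}}{7}\right) + 387 = \frac{2706}{7} + \frac{\sqrt{35 - 5 \sqrt{26}}}{7}$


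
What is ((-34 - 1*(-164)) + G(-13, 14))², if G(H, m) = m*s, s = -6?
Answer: 2116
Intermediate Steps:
G(H, m) = -6*m (G(H, m) = m*(-6) = -6*m)
((-34 - 1*(-164)) + G(-13, 14))² = ((-34 - 1*(-164)) - 6*14)² = ((-34 + 164) - 84)² = (130 - 84)² = 46² = 2116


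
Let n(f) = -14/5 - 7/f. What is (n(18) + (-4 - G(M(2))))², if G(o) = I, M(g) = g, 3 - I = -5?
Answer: 1868689/8100 ≈ 230.70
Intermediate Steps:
I = 8 (I = 3 - 1*(-5) = 3 + 5 = 8)
n(f) = -14/5 - 7/f (n(f) = -14*⅕ - 7/f = -14/5 - 7/f)
G(o) = 8
(n(18) + (-4 - G(M(2))))² = ((-14/5 - 7/18) + (-4 - 1*8))² = ((-14/5 - 7*1/18) + (-4 - 8))² = ((-14/5 - 7/18) - 12)² = (-287/90 - 12)² = (-1367/90)² = 1868689/8100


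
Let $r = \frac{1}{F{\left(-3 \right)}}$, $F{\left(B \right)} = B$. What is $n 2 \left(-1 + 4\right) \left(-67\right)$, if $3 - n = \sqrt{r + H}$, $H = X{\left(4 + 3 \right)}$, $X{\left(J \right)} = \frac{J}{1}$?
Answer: $-1206 + 268 \sqrt{15} \approx -168.04$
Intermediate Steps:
$X{\left(J \right)} = J$ ($X{\left(J \right)} = J 1 = J$)
$r = - \frac{1}{3}$ ($r = \frac{1}{-3} = - \frac{1}{3} \approx -0.33333$)
$H = 7$ ($H = 4 + 3 = 7$)
$n = 3 - \frac{2 \sqrt{15}}{3}$ ($n = 3 - \sqrt{- \frac{1}{3} + 7} = 3 - \sqrt{\frac{20}{3}} = 3 - \frac{2 \sqrt{15}}{3} \approx 0.41801$)
$n 2 \left(-1 + 4\right) \left(-67\right) = \left(3 - \frac{2 \sqrt{15}}{3}\right) 2 \left(-1 + 4\right) \left(-67\right) = \left(3 - \frac{2 \sqrt{15}}{3}\right) 2 \cdot 3 \left(-67\right) = \left(3 - \frac{2 \sqrt{15}}{3}\right) 6 \left(-67\right) = \left(18 - 4 \sqrt{15}\right) \left(-67\right) = -1206 + 268 \sqrt{15}$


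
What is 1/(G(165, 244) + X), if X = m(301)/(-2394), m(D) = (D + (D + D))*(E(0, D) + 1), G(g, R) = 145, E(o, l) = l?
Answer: 57/1772 ≈ 0.032167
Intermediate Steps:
m(D) = 3*D*(1 + D) (m(D) = (D + (D + D))*(D + 1) = (D + 2*D)*(1 + D) = (3*D)*(1 + D) = 3*D*(1 + D))
X = -6493/57 (X = (3*301*(1 + 301))/(-2394) = (3*301*302)*(-1/2394) = 272706*(-1/2394) = -6493/57 ≈ -113.91)
1/(G(165, 244) + X) = 1/(145 - 6493/57) = 1/(1772/57) = 57/1772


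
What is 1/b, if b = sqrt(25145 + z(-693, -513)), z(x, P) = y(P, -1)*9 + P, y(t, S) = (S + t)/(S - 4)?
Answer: sqrt(638930)/127786 ≈ 0.0062552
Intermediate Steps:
y(t, S) = (S + t)/(-4 + S)
z(x, P) = 9/5 - 4*P/5 (z(x, P) = ((-1 + P)/(-4 - 1))*9 + P = ((-1 + P)/(-5))*9 + P = -(-1 + P)/5*9 + P = (1/5 - P/5)*9 + P = (9/5 - 9*P/5) + P = 9/5 - 4*P/5)
b = sqrt(638930)/5 (b = sqrt(25145 + (9/5 - 4/5*(-513))) = sqrt(25145 + (9/5 + 2052/5)) = sqrt(25145 + 2061/5) = sqrt(127786/5) = sqrt(638930)/5 ≈ 159.87)
1/b = 1/(sqrt(638930)/5) = sqrt(638930)/127786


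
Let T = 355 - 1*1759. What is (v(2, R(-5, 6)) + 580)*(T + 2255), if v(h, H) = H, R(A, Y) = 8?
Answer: 500388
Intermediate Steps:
T = -1404 (T = 355 - 1759 = -1404)
(v(2, R(-5, 6)) + 580)*(T + 2255) = (8 + 580)*(-1404 + 2255) = 588*851 = 500388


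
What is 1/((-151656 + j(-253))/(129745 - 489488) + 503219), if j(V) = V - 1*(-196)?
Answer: 359743/181029664430 ≈ 1.9872e-6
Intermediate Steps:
j(V) = 196 + V (j(V) = V + 196 = 196 + V)
1/((-151656 + j(-253))/(129745 - 489488) + 503219) = 1/((-151656 + (196 - 253))/(129745 - 489488) + 503219) = 1/((-151656 - 57)/(-359743) + 503219) = 1/(-151713*(-1/359743) + 503219) = 1/(151713/359743 + 503219) = 1/(181029664430/359743) = 359743/181029664430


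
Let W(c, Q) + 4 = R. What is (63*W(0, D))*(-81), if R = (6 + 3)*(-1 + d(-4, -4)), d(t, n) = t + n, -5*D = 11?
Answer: 433755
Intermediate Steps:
D = -11/5 (D = -1/5*11 = -11/5 ≈ -2.2000)
d(t, n) = n + t
R = -81 (R = (6 + 3)*(-1 + (-4 - 4)) = 9*(-1 - 8) = 9*(-9) = -81)
W(c, Q) = -85 (W(c, Q) = -4 - 81 = -85)
(63*W(0, D))*(-81) = (63*(-85))*(-81) = -5355*(-81) = 433755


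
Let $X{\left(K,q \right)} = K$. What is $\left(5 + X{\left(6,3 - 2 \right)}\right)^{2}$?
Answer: $121$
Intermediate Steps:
$\left(5 + X{\left(6,3 - 2 \right)}\right)^{2} = \left(5 + 6\right)^{2} = 11^{2} = 121$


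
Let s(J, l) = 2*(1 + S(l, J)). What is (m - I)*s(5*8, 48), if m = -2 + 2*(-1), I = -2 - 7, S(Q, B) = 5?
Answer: 60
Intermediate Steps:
s(J, l) = 12 (s(J, l) = 2*(1 + 5) = 2*6 = 12)
I = -9
m = -4 (m = -2 - 2 = -4)
(m - I)*s(5*8, 48) = (-4 - 1*(-9))*12 = (-4 + 9)*12 = 5*12 = 60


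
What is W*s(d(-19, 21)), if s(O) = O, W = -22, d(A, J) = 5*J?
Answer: -2310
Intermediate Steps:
W*s(d(-19, 21)) = -110*21 = -22*105 = -2310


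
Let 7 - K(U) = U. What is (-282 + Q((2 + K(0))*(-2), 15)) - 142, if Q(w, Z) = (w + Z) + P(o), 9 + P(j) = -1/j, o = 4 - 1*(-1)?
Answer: -2181/5 ≈ -436.20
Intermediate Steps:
o = 5 (o = 4 + 1 = 5)
K(U) = 7 - U
P(j) = -9 - 1/j
Q(w, Z) = -46/5 + Z + w (Q(w, Z) = (w + Z) + (-9 - 1/5) = (Z + w) + (-9 - 1*1/5) = (Z + w) + (-9 - 1/5) = (Z + w) - 46/5 = -46/5 + Z + w)
(-282 + Q((2 + K(0))*(-2), 15)) - 142 = (-282 + (-46/5 + 15 + (2 + (7 - 1*0))*(-2))) - 142 = (-282 + (-46/5 + 15 + (2 + (7 + 0))*(-2))) - 142 = (-282 + (-46/5 + 15 + (2 + 7)*(-2))) - 142 = (-282 + (-46/5 + 15 + 9*(-2))) - 142 = (-282 + (-46/5 + 15 - 18)) - 142 = (-282 - 61/5) - 142 = -1471/5 - 142 = -2181/5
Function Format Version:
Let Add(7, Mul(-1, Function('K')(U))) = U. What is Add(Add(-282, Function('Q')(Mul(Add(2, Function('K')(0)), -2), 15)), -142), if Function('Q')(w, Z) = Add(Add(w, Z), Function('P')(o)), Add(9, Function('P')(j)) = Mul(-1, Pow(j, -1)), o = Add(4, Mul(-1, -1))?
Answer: Rational(-2181, 5) ≈ -436.20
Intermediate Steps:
o = 5 (o = Add(4, 1) = 5)
Function('K')(U) = Add(7, Mul(-1, U))
Function('P')(j) = Add(-9, Mul(-1, Pow(j, -1)))
Function('Q')(w, Z) = Add(Rational(-46, 5), Z, w) (Function('Q')(w, Z) = Add(Add(w, Z), Add(-9, Mul(-1, Pow(5, -1)))) = Add(Add(Z, w), Add(-9, Mul(-1, Rational(1, 5)))) = Add(Add(Z, w), Add(-9, Rational(-1, 5))) = Add(Add(Z, w), Rational(-46, 5)) = Add(Rational(-46, 5), Z, w))
Add(Add(-282, Function('Q')(Mul(Add(2, Function('K')(0)), -2), 15)), -142) = Add(Add(-282, Add(Rational(-46, 5), 15, Mul(Add(2, Add(7, Mul(-1, 0))), -2))), -142) = Add(Add(-282, Add(Rational(-46, 5), 15, Mul(Add(2, Add(7, 0)), -2))), -142) = Add(Add(-282, Add(Rational(-46, 5), 15, Mul(Add(2, 7), -2))), -142) = Add(Add(-282, Add(Rational(-46, 5), 15, Mul(9, -2))), -142) = Add(Add(-282, Add(Rational(-46, 5), 15, -18)), -142) = Add(Add(-282, Rational(-61, 5)), -142) = Add(Rational(-1471, 5), -142) = Rational(-2181, 5)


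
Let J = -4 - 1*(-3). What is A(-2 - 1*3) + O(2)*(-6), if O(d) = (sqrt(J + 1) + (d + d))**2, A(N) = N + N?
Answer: -106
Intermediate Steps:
J = -1 (J = -4 + 3 = -1)
A(N) = 2*N
O(d) = 4*d**2 (O(d) = (sqrt(-1 + 1) + (d + d))**2 = (sqrt(0) + 2*d)**2 = (0 + 2*d)**2 = (2*d)**2 = 4*d**2)
A(-2 - 1*3) + O(2)*(-6) = 2*(-2 - 1*3) + (4*2**2)*(-6) = 2*(-2 - 3) + (4*4)*(-6) = 2*(-5) + 16*(-6) = -10 - 96 = -106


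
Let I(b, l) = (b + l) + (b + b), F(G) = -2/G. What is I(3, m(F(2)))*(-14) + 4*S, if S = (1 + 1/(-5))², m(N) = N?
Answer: -2736/25 ≈ -109.44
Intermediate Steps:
S = 16/25 (S = (1 - ⅕)² = (⅘)² = 16/25 ≈ 0.64000)
I(b, l) = l + 3*b (I(b, l) = (b + l) + 2*b = l + 3*b)
I(3, m(F(2)))*(-14) + 4*S = (-2/2 + 3*3)*(-14) + 4*(16/25) = (-2*½ + 9)*(-14) + 64/25 = (-1 + 9)*(-14) + 64/25 = 8*(-14) + 64/25 = -112 + 64/25 = -2736/25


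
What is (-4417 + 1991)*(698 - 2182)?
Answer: 3600184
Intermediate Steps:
(-4417 + 1991)*(698 - 2182) = -2426*(-1484) = 3600184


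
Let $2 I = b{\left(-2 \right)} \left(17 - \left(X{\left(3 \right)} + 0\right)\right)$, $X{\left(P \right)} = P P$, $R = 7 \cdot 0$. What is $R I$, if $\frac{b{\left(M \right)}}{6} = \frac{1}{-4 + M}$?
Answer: $0$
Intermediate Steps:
$R = 0$
$X{\left(P \right)} = P^{2}$
$b{\left(M \right)} = \frac{6}{-4 + M}$
$I = -4$ ($I = \frac{\frac{6}{-4 - 2} \left(17 - \left(3^{2} + 0\right)\right)}{2} = \frac{\frac{6}{-6} \left(17 - \left(9 + 0\right)\right)}{2} = \frac{6 \left(- \frac{1}{6}\right) \left(17 - 9\right)}{2} = \frac{\left(-1\right) \left(17 - 9\right)}{2} = \frac{\left(-1\right) 8}{2} = \frac{1}{2} \left(-8\right) = -4$)
$R I = 0 \left(-4\right) = 0$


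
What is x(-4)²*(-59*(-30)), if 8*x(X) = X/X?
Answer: 885/32 ≈ 27.656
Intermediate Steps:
x(X) = ⅛ (x(X) = (X/X)/8 = (⅛)*1 = ⅛)
x(-4)²*(-59*(-30)) = (⅛)²*(-59*(-30)) = (1/64)*1770 = 885/32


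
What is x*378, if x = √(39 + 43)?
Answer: 378*√82 ≈ 3422.9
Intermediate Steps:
x = √82 ≈ 9.0554
x*378 = √82*378 = 378*√82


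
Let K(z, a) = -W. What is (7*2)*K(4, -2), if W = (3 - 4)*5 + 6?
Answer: -14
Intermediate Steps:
W = 1 (W = -1*5 + 6 = -5 + 6 = 1)
K(z, a) = -1 (K(z, a) = -1*1 = -1)
(7*2)*K(4, -2) = (7*2)*(-1) = 14*(-1) = -14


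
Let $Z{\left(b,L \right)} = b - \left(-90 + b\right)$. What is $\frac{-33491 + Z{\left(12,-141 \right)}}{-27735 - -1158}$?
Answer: $\frac{33401}{26577} \approx 1.2568$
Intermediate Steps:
$Z{\left(b,L \right)} = 90$
$\frac{-33491 + Z{\left(12,-141 \right)}}{-27735 - -1158} = \frac{-33491 + 90}{-27735 - -1158} = - \frac{33401}{-27735 + \left(-46 + 1204\right)} = - \frac{33401}{-27735 + 1158} = - \frac{33401}{-26577} = \left(-33401\right) \left(- \frac{1}{26577}\right) = \frac{33401}{26577}$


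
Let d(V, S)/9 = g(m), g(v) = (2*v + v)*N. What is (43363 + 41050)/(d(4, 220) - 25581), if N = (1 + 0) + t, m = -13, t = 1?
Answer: -84413/26283 ≈ -3.2117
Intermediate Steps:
N = 2 (N = (1 + 0) + 1 = 1 + 1 = 2)
g(v) = 6*v (g(v) = (2*v + v)*2 = (3*v)*2 = 6*v)
d(V, S) = -702 (d(V, S) = 9*(6*(-13)) = 9*(-78) = -702)
(43363 + 41050)/(d(4, 220) - 25581) = (43363 + 41050)/(-702 - 25581) = 84413/(-26283) = 84413*(-1/26283) = -84413/26283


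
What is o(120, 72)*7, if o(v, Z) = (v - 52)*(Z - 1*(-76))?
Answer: 70448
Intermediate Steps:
o(v, Z) = (-52 + v)*(76 + Z) (o(v, Z) = (-52 + v)*(Z + 76) = (-52 + v)*(76 + Z))
o(120, 72)*7 = (-3952 - 52*72 + 76*120 + 72*120)*7 = (-3952 - 3744 + 9120 + 8640)*7 = 10064*7 = 70448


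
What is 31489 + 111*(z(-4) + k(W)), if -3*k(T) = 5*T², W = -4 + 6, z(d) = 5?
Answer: 31304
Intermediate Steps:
W = 2
k(T) = -5*T²/3
31489 + 111*(z(-4) + k(W)) = 31489 + 111*(5 - 5/3*2²) = 31489 + 111*(5 - 5/3*4) = 31489 + 111*(5 - 20/3) = 31489 + 111*(-5/3) = 31489 - 185 = 31304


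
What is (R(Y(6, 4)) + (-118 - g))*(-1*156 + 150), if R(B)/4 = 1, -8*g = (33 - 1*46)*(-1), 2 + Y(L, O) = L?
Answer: 2697/4 ≈ 674.25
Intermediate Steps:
Y(L, O) = -2 + L
g = -13/8 (g = -(33 - 1*46)*(-1)/8 = -(33 - 46)*(-1)/8 = -(-13)*(-1)/8 = -⅛*13 = -13/8 ≈ -1.6250)
R(B) = 4 (R(B) = 4*1 = 4)
(R(Y(6, 4)) + (-118 - g))*(-1*156 + 150) = (4 + (-118 - 1*(-13/8)))*(-1*156 + 150) = (4 + (-118 + 13/8))*(-156 + 150) = (4 - 931/8)*(-6) = -899/8*(-6) = 2697/4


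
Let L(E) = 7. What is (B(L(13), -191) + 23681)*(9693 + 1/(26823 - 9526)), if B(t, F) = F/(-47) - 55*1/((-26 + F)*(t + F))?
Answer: 3726052365087692849/16229913476 ≈ 2.2958e+8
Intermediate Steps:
B(t, F) = -F/47 - 55/((-26 + F)*(F + t)) (B(t, F) = F*(-1/47) - 55*1/((-26 + F)*(F + t)) = -F/47 - 55*1/((-26 + F)*(F + t)) = -F/47 - 55/((-26 + F)*(F + t)))
(B(L(13), -191) + 23681)*(9693 + 1/(26823 - 9526)) = ((-2585 - 1*(-191)³ + 26*(-191)² - 1*7*(-191)² + 26*(-191)*7)/(47*((-191)² - 26*(-191) - 26*7 - 191*7)) + 23681)*(9693 + 1/(26823 - 9526)) = ((-2585 - 1*(-6967871) + 26*36481 - 1*7*36481 - 34762)/(47*(36481 + 4966 - 182 - 1337)) + 23681)*(9693 + 1/17297) = ((1/47)*(-2585 + 6967871 + 948506 - 255367 - 34762)/39928 + 23681)*(9693 + 1/17297) = ((1/47)*(1/39928)*7623663 + 23681)*(167659822/17297) = (7623663/1876616 + 23681)*(167659822/17297) = (44447767159/1876616)*(167659822/17297) = 3726052365087692849/16229913476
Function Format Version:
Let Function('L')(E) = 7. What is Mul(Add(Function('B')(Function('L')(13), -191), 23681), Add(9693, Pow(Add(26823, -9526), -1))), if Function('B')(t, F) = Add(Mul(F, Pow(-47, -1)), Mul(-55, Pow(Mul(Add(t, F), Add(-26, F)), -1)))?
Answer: Rational(3726052365087692849, 16229913476) ≈ 2.2958e+8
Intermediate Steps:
Function('B')(t, F) = Add(Mul(Rational(-1, 47), F), Mul(-55, Pow(Add(-26, F), -1), Pow(Add(F, t), -1))) (Function('B')(t, F) = Add(Mul(F, Rational(-1, 47)), Mul(-55, Pow(Mul(Add(F, t), Add(-26, F)), -1))) = Add(Mul(Rational(-1, 47), F), Mul(-55, Pow(Mul(Add(-26, F), Add(F, t)), -1))) = Add(Mul(Rational(-1, 47), F), Mul(-55, Mul(Pow(Add(-26, F), -1), Pow(Add(F, t), -1)))) = Add(Mul(Rational(-1, 47), F), Mul(-55, Pow(Add(-26, F), -1), Pow(Add(F, t), -1))))
Mul(Add(Function('B')(Function('L')(13), -191), 23681), Add(9693, Pow(Add(26823, -9526), -1))) = Mul(Add(Mul(Rational(1, 47), Pow(Add(Pow(-191, 2), Mul(-26, -191), Mul(-26, 7), Mul(-191, 7)), -1), Add(-2585, Mul(-1, Pow(-191, 3)), Mul(26, Pow(-191, 2)), Mul(-1, 7, Pow(-191, 2)), Mul(26, -191, 7))), 23681), Add(9693, Pow(Add(26823, -9526), -1))) = Mul(Add(Mul(Rational(1, 47), Pow(Add(36481, 4966, -182, -1337), -1), Add(-2585, Mul(-1, -6967871), Mul(26, 36481), Mul(-1, 7, 36481), -34762)), 23681), Add(9693, Pow(17297, -1))) = Mul(Add(Mul(Rational(1, 47), Pow(39928, -1), Add(-2585, 6967871, 948506, -255367, -34762)), 23681), Add(9693, Rational(1, 17297))) = Mul(Add(Mul(Rational(1, 47), Rational(1, 39928), 7623663), 23681), Rational(167659822, 17297)) = Mul(Add(Rational(7623663, 1876616), 23681), Rational(167659822, 17297)) = Mul(Rational(44447767159, 1876616), Rational(167659822, 17297)) = Rational(3726052365087692849, 16229913476)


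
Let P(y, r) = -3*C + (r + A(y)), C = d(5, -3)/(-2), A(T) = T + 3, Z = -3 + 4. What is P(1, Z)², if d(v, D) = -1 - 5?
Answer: 16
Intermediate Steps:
Z = 1
d(v, D) = -6
A(T) = 3 + T
C = 3 (C = -6/(-2) = -6*(-½) = 3)
P(y, r) = -6 + r + y (P(y, r) = -3*3 + (r + (3 + y)) = -9 + (3 + r + y) = -6 + r + y)
P(1, Z)² = (-6 + 1 + 1)² = (-4)² = 16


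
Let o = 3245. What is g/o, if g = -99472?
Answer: -99472/3245 ≈ -30.654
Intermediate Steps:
g/o = -99472/3245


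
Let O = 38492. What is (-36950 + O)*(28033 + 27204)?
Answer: 85175454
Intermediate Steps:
(-36950 + O)*(28033 + 27204) = (-36950 + 38492)*(28033 + 27204) = 1542*55237 = 85175454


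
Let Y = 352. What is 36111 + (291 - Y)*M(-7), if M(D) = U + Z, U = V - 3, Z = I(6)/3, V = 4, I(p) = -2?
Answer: 108272/3 ≈ 36091.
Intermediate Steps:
Z = -2/3 ≈ -0.66667
U = 1 (U = 4 - 3 = 1)
M(D) = 1/3 (M(D) = 1 - 2/3 = 1/3)
36111 + (291 - Y)*M(-7) = 36111 + (291 - 1*352)*(1/3) = 36111 + (291 - 352)*(1/3) = 36111 - 61*1/3 = 36111 - 61/3 = 108272/3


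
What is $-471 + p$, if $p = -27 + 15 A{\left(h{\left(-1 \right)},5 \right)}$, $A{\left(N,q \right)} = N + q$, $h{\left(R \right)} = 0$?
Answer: $-423$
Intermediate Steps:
$p = 48$ ($p = -27 + 15 \left(0 + 5\right) = -27 + 15 \cdot 5 = -27 + 75 = 48$)
$-471 + p = -471 + 48 = -423$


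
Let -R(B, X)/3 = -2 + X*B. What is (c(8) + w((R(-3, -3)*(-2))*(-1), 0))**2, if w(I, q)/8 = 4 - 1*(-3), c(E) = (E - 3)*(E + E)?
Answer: 18496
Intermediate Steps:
R(B, X) = 6 - 3*B*X (R(B, X) = -3*(-2 + X*B) = -3*(-2 + B*X) = 6 - 3*B*X)
c(E) = 2*E*(-3 + E) (c(E) = (-3 + E)*(2*E) = 2*E*(-3 + E))
w(I, q) = 56 (w(I, q) = 8*(4 - 1*(-3)) = 8*(4 + 3) = 8*7 = 56)
(c(8) + w((R(-3, -3)*(-2))*(-1), 0))**2 = (2*8*(-3 + 8) + 56)**2 = (2*8*5 + 56)**2 = (80 + 56)**2 = 136**2 = 18496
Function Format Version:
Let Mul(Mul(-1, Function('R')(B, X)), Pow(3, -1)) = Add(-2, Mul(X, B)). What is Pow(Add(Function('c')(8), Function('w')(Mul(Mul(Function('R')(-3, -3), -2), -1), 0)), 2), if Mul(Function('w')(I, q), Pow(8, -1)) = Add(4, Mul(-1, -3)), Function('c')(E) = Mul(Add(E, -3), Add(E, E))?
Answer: 18496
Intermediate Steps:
Function('R')(B, X) = Add(6, Mul(-3, B, X)) (Function('R')(B, X) = Mul(-3, Add(-2, Mul(X, B))) = Mul(-3, Add(-2, Mul(B, X))) = Add(6, Mul(-3, B, X)))
Function('c')(E) = Mul(2, E, Add(-3, E)) (Function('c')(E) = Mul(Add(-3, E), Mul(2, E)) = Mul(2, E, Add(-3, E)))
Function('w')(I, q) = 56 (Function('w')(I, q) = Mul(8, Add(4, Mul(-1, -3))) = Mul(8, Add(4, 3)) = Mul(8, 7) = 56)
Pow(Add(Function('c')(8), Function('w')(Mul(Mul(Function('R')(-3, -3), -2), -1), 0)), 2) = Pow(Add(Mul(2, 8, Add(-3, 8)), 56), 2) = Pow(Add(Mul(2, 8, 5), 56), 2) = Pow(Add(80, 56), 2) = Pow(136, 2) = 18496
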